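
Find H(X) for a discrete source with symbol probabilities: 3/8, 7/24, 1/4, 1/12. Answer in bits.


H = -sum(p_i * log2(p_i)). Terms: -(3/8)*log2(3/8) = 0.530639; -(7/24)*log2(7/24) = 0.518469; -(1/4)*log2(1/4) = 0.500000; -(1/12)*log2(1/12) = 0.298747. H = 0.530639 + 0.518469 + 0.500000 + 0.298747 = 1.8479

1.8479 bits


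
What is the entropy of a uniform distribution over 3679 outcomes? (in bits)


H = log2(n) = log2(3679) = 11.8451

11.8451 bits


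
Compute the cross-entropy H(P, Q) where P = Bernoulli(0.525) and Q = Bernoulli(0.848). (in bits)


H(P,Q) = -p*log2(q) - (1-p)*log2(1-q). -0.525*log2(0.848) = 0.124879; -0.475*log2(0.152) = 1.290982. H(P,Q) = 0.124879 + 1.290982 = 1.4159

1.4159 bits


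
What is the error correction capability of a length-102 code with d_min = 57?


Correction capability = floor((d-1)/2) = floor((57-1)/2) = 28

28 errors


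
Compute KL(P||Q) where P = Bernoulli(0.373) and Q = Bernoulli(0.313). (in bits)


KL = p*log2(p/q) + (1-p)*log2((1-p)/(1-q)) = 0.373*log2(0.373/0.313) + 0.627*log2(0.627/0.687) = 0.0117

0.0117 bits


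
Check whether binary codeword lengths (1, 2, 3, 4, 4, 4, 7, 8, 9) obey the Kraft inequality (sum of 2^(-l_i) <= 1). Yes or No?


Kraft sum = sum(2^(-l_i)) = 1.0762, need <= 1. Result: violated (a binary prefix-free code with these lengths cannot exist)

No


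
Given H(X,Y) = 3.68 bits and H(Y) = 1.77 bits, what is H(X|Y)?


H(X|Y) = H(X,Y) - H(Y) = 3.68 - 1.77 = 1.91

1.91 bits


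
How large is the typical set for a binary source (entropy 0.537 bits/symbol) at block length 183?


log2|A_typical| = nH = 183 * 0.537 = 98.271, so |A_typical| ~ 2^98.271 = 3.824e+29

3.824e+29


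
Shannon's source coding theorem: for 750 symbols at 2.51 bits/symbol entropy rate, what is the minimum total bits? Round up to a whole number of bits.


Minimum bits >= n * H = 750 * 2.51 = 1882.5, rounded up to a whole number of bits = 1883

1883 bits


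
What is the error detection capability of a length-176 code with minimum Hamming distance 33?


Detection capability = d_min - 1 = 33 - 1 = 32

32 errors


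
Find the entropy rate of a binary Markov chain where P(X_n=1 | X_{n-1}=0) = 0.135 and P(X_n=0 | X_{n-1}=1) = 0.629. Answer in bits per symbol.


Stationary distribution: pi_0 = p10/(p01+p10) = 0.8233, pi_1 = 0.1767. Entropy rate H' = pi_0*H(p01) + pi_1*H(p10) = 0.8233*0.571 + 0.1767*0.9514 = 0.6382

0.6382 bits/symbol


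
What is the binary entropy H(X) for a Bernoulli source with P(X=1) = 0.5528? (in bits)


H = -p*log2(p) - (1-p)*log2(1-p). -0.5528*log2(0.5528) = 0.472738; -0.4472*log2(0.4472) = 0.519203. H = 0.472738 + 0.519203 = 0.9919

0.9919 bits


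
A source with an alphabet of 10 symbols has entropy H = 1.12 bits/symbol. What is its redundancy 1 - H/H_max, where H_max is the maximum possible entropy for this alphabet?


H_max = log2(K) = log2(10) = 3.3219 bits/symbol. Redundancy = 1 - H/H_max = 1 - 1.12/3.3219 = 1 - 0.3372 = 0.6628

0.6628


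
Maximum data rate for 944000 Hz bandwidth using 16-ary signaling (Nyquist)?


Rate = 2 * B * log2(M) = 2 * 944000 * 4.0 = 7552000.0

7552000.0 bps


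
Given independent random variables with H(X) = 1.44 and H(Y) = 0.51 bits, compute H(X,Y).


For independent variables, H(X,Y) = H(X) + H(Y) = 1.44 + 0.51 = 1.95

1.95 bits


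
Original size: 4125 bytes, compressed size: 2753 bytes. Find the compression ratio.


Ratio = original / compressed = 4125 / 2753 = 1.4984

1.4984


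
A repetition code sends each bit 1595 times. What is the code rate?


Rate = k/n = 1/1595

1/1595


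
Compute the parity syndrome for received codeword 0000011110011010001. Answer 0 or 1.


Syndrome = XOR of all bits = 0 XOR 0 XOR 0 XOR 0 XOR 0 XOR 1 XOR 1 XOR 1 XOR 1 XOR 0 XOR 0 XOR 1 XOR 1 XOR 0 XOR 1 XOR 0 XOR 0 XOR 0 XOR 1 = 0

0


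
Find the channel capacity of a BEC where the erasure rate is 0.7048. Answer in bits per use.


C = 1 - epsilon = 1 - 0.7048 = 0.2952

0.2952 bits


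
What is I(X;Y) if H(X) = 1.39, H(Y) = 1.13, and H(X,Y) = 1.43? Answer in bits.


I(X;Y) = H(X) + H(Y) - H(X,Y) = 1.39 + 1.13 - 1.43 = 1.09

1.09 bits


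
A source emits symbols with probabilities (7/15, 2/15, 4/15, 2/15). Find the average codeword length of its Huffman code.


Huffman construction (repeatedly merge the two least-probable nodes; each merge adds 1 bit to every symbol beneath it): 2/15 + 2/15 = 4/15; 4/15 + 4/15 = 8/15; 7/15 + 8/15 = 1. Resulting codeword lengths (in the order the probabilities were given): (1, 3, 2, 3). L_avg = sum(p_i * l_i) = 7/15*1 + 2/15*3 + 4/15*2 + 2/15*3 = 9/5 = 1.8

1.8 bits


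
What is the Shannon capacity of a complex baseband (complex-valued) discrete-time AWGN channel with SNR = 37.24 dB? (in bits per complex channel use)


SNR_linear = 10^(37.24/10) = 5296.6344; C = log2(1 + SNR_linear) = log2(1 + 5296.6344) = 12.3711

12.3711 bits/channel use


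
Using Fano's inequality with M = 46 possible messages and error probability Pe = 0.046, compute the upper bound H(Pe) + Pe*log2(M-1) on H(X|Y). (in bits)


H(Pe) = -Pe*log2(Pe) - (1-Pe)*log2(1-Pe) = -0.046*log2(0.046) - 0.954*log2(0.954) = 0.204342 + 0.064814 = 0.2692. Pe*log2(M-1) = 0.046*log2(45) = 0.252625. Bound = H(Pe) + Pe*log2(M-1) = 0.204342 + 0.064814 + 0.252625 = 0.5218

0.5218 bits


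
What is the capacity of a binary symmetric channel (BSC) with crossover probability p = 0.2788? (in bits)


H(p) = -p*log2(p) - (1-p)*log2(1-p) = -0.2788*log2(0.2788) - 0.7212*log2(0.7212) = 0.513744 + 0.340066 = 0.8538. C = 1 - H(p) = 1 - 0.8538 = 0.1462

0.1462 bits


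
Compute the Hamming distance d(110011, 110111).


Count differing positions: . . . ^ . . = 1 differences

1


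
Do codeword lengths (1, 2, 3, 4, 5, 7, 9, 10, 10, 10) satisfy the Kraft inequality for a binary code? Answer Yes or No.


Kraft sum = sum(2^(-l_i)) = 0.9814, need <= 1. Result: satisfied (a binary prefix-free code with these lengths exists)

Yes


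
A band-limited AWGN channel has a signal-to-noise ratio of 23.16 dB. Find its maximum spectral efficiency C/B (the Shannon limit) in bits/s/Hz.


SNR_linear = 10^(23.16/10) = 207.0141; C/B = log2(1 + SNR_linear) = log2(1 + 207.0141) = 7.7005

7.7005 bits/s/Hz


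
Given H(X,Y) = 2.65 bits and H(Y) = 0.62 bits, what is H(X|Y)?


H(X|Y) = H(X,Y) - H(Y) = 2.65 - 0.62 = 2.03

2.03 bits


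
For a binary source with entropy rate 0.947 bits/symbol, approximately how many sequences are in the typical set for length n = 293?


log2|A_typical| = nH = 293 * 0.947 = 277.471, so |A_typical| ~ 2^277.471 = 3.366e+83

3.366e+83


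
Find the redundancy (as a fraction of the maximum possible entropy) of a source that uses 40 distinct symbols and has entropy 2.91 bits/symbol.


H_max = log2(K) = log2(40) = 5.3219 bits/symbol. Redundancy = 1 - H/H_max = 1 - 2.91/5.3219 = 1 - 0.5468 = 0.4532

0.4532


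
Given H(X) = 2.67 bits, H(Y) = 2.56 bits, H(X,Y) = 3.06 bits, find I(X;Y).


I(X;Y) = H(X) + H(Y) - H(X,Y) = 2.67 + 2.56 - 3.06 = 2.17

2.17 bits


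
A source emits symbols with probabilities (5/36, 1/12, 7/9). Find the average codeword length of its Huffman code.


Huffman construction (repeatedly merge the two least-probable nodes; each merge adds 1 bit to every symbol beneath it): 1/12 + 5/36 = 2/9; 2/9 + 7/9 = 1. Resulting codeword lengths (in the order the probabilities were given): (2, 2, 1). L_avg = sum(p_i * l_i) = 5/36*2 + 1/12*2 + 7/9*1 = 11/9 = 1.2222

1.2222 bits


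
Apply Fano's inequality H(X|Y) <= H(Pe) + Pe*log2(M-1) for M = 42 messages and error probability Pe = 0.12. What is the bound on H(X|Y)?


H(Pe) = -Pe*log2(Pe) - (1-Pe)*log2(1-Pe) = -0.12*log2(0.12) - 0.88*log2(0.88) = 0.367067 + 0.162294 = 0.5294. Pe*log2(M-1) = 0.12*log2(41) = 0.642906. Bound = H(Pe) + Pe*log2(M-1) = 0.367067 + 0.162294 + 0.642906 = 1.1723

1.1723 bits


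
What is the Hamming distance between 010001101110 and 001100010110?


Count differing positions: . ^ ^ ^ . ^ ^ ^ ^ . . . = 7 differences

7


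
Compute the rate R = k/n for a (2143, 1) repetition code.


Rate = k/n = 1/2143

1/2143


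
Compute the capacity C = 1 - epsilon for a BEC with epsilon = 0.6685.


C = 1 - epsilon = 1 - 0.6685 = 0.3315

0.3315 bits


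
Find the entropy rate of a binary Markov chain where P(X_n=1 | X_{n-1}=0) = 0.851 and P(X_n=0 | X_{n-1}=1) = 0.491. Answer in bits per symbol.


Stationary distribution: pi_0 = p10/(p01+p10) = 0.3659, pi_1 = 0.6341. Entropy rate H' = pi_0*H(p01) + pi_1*H(p10) = 0.3659*0.6073 + 0.6341*0.9998 = 0.8562

0.8562 bits/symbol


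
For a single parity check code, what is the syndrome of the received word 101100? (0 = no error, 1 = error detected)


Syndrome = XOR of all bits = 1 XOR 0 XOR 1 XOR 1 XOR 0 XOR 0 = 1

1


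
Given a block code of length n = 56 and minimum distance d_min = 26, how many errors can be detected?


Detection capability = d_min - 1 = 26 - 1 = 25

25 errors


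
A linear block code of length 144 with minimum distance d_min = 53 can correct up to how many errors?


Correction capability = floor((d-1)/2) = floor((53-1)/2) = 26

26 errors


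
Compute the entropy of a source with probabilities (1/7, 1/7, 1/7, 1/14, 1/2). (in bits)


H = -sum(p_i * log2(p_i)). Terms: -(1/7)*log2(1/7) = 0.401051; -(1/7)*log2(1/7) = 0.401051; -(1/7)*log2(1/7) = 0.401051; -(1/14)*log2(1/14) = 0.271954; -(1/2)*log2(1/2) = 0.500000. H = 0.401051 + 0.401051 + 0.401051 + 0.271954 + 0.500000 = 1.9751

1.9751 bits


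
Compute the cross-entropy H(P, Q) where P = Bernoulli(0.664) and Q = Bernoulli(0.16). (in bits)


H(P,Q) = -p*log2(q) - (1-p)*log2(1-q). -0.664*log2(0.16) = 1.755521; -0.336*log2(0.84) = 0.084517. H(P,Q) = 1.755521 + 0.084517 = 1.84

1.84 bits


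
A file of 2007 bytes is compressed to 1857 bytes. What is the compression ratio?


Ratio = original / compressed = 2007 / 1857 = 1.0808

1.0808


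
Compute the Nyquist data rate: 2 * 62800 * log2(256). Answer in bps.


Rate = 2 * B * log2(M) = 2 * 62800 * 8.0 = 1004800.0

1004800.0 bps


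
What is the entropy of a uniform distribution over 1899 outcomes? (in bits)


H = log2(n) = log2(1899) = 10.891

10.891 bits


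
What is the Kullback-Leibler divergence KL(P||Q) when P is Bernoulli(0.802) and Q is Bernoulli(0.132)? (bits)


KL = p*log2(p/q) + (1-p)*log2((1-p)/(1-q)) = 0.802*log2(0.802/0.132) + 0.198*log2(0.198/0.868) = 1.6655

1.6655 bits


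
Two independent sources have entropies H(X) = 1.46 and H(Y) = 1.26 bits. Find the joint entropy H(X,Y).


For independent variables, H(X,Y) = H(X) + H(Y) = 1.46 + 1.26 = 2.72

2.72 bits


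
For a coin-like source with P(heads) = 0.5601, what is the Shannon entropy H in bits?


H = -p*log2(p) - (1-p)*log2(1-p). -0.5601*log2(0.5601) = 0.468380; -0.4399*log2(0.4399) = 0.521173. H = 0.468380 + 0.521173 = 0.9896

0.9896 bits


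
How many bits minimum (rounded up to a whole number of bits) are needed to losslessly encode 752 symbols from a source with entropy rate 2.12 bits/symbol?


Minimum bits >= n * H = 752 * 2.12 = 1594.24, rounded up to a whole number of bits = 1595

1595 bits


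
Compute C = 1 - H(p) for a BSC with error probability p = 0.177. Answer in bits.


H(p) = -p*log2(p) - (1-p)*log2(1-p) = -0.177*log2(0.177) - 0.823*log2(0.823) = 0.442178 + 0.231292 = 0.6735. C = 1 - H(p) = 1 - 0.6735 = 0.3265

0.3265 bits


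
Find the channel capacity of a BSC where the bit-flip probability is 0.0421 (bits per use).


H(p) = -p*log2(p) - (1-p)*log2(1-p) = -0.0421*log2(0.0421) - 0.9579*log2(0.9579) = 0.192399 + 0.059441 = 0.2518. C = 1 - H(p) = 1 - 0.2518 = 0.7482

0.7482 bits


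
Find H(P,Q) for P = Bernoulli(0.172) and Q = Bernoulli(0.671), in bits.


H(P,Q) = -p*log2(q) - (1-p)*log2(1-q). -0.172*log2(0.671) = 0.099006; -0.828*log2(0.329) = 1.327980. H(P,Q) = 0.099006 + 1.327980 = 1.427

1.427 bits


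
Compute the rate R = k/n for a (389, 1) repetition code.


Rate = k/n = 1/389

1/389


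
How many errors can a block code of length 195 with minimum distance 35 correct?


Correction capability = floor((d-1)/2) = floor((35-1)/2) = 17

17 errors


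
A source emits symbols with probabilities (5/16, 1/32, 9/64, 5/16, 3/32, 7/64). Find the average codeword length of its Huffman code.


Huffman construction (repeatedly merge the two least-probable nodes; each merge adds 1 bit to every symbol beneath it): 1/32 + 3/32 = 1/8; 7/64 + 1/8 = 15/64; 9/64 + 15/64 = 3/8; 5/16 + 5/16 = 5/8; 3/8 + 5/8 = 1. Resulting codeword lengths (in the order the probabilities were given): (2, 4, 2, 2, 4, 3). L_avg = sum(p_i * l_i) = 5/16*2 + 1/32*4 + 9/64*2 + 5/16*2 + 3/32*4 + 7/64*3 = 151/64 = 2.3594

2.3594 bits


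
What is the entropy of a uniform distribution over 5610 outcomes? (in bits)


H = log2(n) = log2(5610) = 12.4538

12.4538 bits


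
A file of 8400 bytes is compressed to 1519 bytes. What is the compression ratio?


Ratio = original / compressed = 8400 / 1519 = 5.53

5.53


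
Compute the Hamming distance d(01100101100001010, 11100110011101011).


Count differing positions: ^ . . . . . ^ ^ ^ ^ ^ ^ . . . . ^ = 8 differences

8


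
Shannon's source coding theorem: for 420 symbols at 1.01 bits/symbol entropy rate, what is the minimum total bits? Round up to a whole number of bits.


Minimum bits >= n * H = 420 * 1.01 = 424.2, rounded up to a whole number of bits = 425

425 bits


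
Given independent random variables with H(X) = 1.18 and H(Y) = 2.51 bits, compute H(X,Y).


For independent variables, H(X,Y) = H(X) + H(Y) = 1.18 + 2.51 = 3.69

3.69 bits


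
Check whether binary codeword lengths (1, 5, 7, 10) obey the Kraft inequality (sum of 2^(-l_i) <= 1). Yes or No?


Kraft sum = sum(2^(-l_i)) = 0.54, need <= 1. Result: satisfied (a binary prefix-free code with these lengths exists)

Yes


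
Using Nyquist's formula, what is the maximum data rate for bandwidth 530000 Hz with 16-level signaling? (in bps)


Rate = 2 * B * log2(M) = 2 * 530000 * 4.0 = 4240000.0

4240000.0 bps


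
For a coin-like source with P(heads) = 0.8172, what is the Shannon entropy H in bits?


H = -p*log2(p) - (1-p)*log2(1-p). -0.8172*log2(0.8172) = 0.238000; -0.1828*log2(0.1828) = 0.448164. H = 0.238000 + 0.448164 = 0.6862

0.6862 bits


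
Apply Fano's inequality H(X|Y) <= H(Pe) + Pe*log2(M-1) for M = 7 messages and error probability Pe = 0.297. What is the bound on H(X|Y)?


H(Pe) = -Pe*log2(Pe) - (1-Pe)*log2(1-Pe) = -0.297*log2(0.297) - 0.703*log2(0.703) = 0.520185 + 0.357408 = 0.8776. Pe*log2(M-1) = 0.297*log2(6) = 0.767734. Bound = H(Pe) + Pe*log2(M-1) = 0.520185 + 0.357408 + 0.767734 = 1.6453

1.6453 bits


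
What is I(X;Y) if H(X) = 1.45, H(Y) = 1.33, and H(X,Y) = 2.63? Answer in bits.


I(X;Y) = H(X) + H(Y) - H(X,Y) = 1.45 + 1.33 - 2.63 = 0.15

0.15 bits


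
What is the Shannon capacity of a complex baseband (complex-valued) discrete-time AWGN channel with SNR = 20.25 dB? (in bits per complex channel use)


SNR_linear = 10^(20.25/10) = 105.9254; C = log2(1 + SNR_linear) = log2(1 + 105.9254) = 6.7405

6.7405 bits/channel use


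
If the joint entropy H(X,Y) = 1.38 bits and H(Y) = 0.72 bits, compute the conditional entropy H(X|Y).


H(X|Y) = H(X,Y) - H(Y) = 1.38 - 0.72 = 0.66

0.66 bits


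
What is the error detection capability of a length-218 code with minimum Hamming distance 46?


Detection capability = d_min - 1 = 46 - 1 = 45

45 errors


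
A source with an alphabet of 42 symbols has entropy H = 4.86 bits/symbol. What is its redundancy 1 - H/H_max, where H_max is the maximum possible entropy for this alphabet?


H_max = log2(K) = log2(42) = 5.3923 bits/symbol. Redundancy = 1 - H/H_max = 1 - 4.86/5.3923 = 1 - 0.9013 = 0.0987

0.0987


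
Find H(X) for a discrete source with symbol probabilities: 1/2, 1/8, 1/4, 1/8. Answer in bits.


H = -sum(p_i * log2(p_i)). Terms: -(1/2)*log2(1/2) = 0.500000; -(1/8)*log2(1/8) = 0.375000; -(1/4)*log2(1/4) = 0.500000; -(1/8)*log2(1/8) = 0.375000. H = 0.500000 + 0.375000 + 0.500000 + 0.375000 = 1.75

1.75 bits


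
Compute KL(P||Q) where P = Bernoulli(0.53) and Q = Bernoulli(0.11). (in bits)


KL = p*log2(p/q) + (1-p)*log2((1-p)/(1-q)) = 0.53*log2(0.53/0.11) + 0.47*log2(0.47/0.89) = 0.7694

0.7694 bits


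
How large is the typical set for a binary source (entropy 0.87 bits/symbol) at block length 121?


log2|A_typical| = nH = 121 * 0.87 = 105.27, so |A_typical| ~ 2^105.27 = 4.891e+31

4.891e+31


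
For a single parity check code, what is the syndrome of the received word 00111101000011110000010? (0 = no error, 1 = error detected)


Syndrome = XOR of all bits = 0 XOR 0 XOR 1 XOR 1 XOR 1 XOR 1 XOR 0 XOR 1 XOR 0 XOR 0 XOR 0 XOR 0 XOR 1 XOR 1 XOR 1 XOR 1 XOR 0 XOR 0 XOR 0 XOR 0 XOR 0 XOR 1 XOR 0 = 0

0


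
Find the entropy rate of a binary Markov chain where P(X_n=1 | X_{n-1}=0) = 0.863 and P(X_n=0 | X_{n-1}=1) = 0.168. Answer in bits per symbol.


Stationary distribution: pi_0 = p10/(p01+p10) = 0.1629, pi_1 = 0.8371. Entropy rate H' = pi_0*H(p01) + pi_1*H(p10) = 0.1629*0.5763 + 0.8371*0.6531 = 0.6406

0.6406 bits/symbol


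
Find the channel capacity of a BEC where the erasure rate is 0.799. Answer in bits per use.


C = 1 - epsilon = 1 - 0.799 = 0.201

0.201 bits


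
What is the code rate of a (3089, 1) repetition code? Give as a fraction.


Rate = k/n = 1/3089

1/3089


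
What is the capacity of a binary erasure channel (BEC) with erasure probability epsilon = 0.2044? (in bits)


C = 1 - epsilon = 1 - 0.2044 = 0.7956

0.7956 bits


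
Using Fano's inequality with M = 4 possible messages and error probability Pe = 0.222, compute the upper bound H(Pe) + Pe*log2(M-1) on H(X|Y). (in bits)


H(Pe) = -Pe*log2(Pe) - (1-Pe)*log2(1-Pe) = -0.222*log2(0.222) - 0.778*log2(0.778) = 0.482044 + 0.281759 = 0.7638. Pe*log2(M-1) = 0.222*log2(3) = 0.351862. Bound = H(Pe) + Pe*log2(M-1) = 0.482044 + 0.281759 + 0.351862 = 1.1157

1.1157 bits


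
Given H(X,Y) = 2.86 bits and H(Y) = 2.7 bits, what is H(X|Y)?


H(X|Y) = H(X,Y) - H(Y) = 2.86 - 2.7 = 0.16

0.16 bits


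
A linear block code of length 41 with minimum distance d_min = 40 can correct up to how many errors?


Correction capability = floor((d-1)/2) = floor((40-1)/2) = 19

19 errors


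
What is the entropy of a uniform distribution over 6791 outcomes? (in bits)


H = log2(n) = log2(6791) = 12.7294

12.7294 bits


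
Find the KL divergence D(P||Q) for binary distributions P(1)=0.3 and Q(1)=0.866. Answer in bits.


KL = p*log2(p/q) + (1-p)*log2((1-p)/(1-q)) = 0.3*log2(0.3/0.866) + 0.7*log2(0.7/0.134) = 1.2108

1.2108 bits


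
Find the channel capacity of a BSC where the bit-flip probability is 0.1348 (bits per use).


H(p) = -p*log2(p) - (1-p)*log2(1-p) = -0.1348*log2(0.1348) - 0.8652*log2(0.8652) = 0.389721 + 0.180735 = 0.5705. C = 1 - H(p) = 1 - 0.5705 = 0.4295

0.4295 bits


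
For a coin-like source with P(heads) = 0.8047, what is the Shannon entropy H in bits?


H = -p*log2(p) - (1-p)*log2(1-p). -0.8047*log2(0.8047) = 0.252255; -0.1953*log2(0.1953) = 0.460173. H = 0.252255 + 0.460173 = 0.7124

0.7124 bits


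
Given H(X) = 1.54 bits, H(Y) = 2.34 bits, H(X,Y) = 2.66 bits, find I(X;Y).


I(X;Y) = H(X) + H(Y) - H(X,Y) = 1.54 + 2.34 - 2.66 = 1.22

1.22 bits


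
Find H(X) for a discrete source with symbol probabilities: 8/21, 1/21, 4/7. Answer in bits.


H = -sum(p_i * log2(p_i)). Terms: -(8/21)*log2(8/21) = 0.530407; -(1/21)*log2(1/21) = 0.209158; -(4/7)*log2(4/7) = 0.461346. H = 0.530407 + 0.209158 + 0.461346 = 1.2009

1.2009 bits


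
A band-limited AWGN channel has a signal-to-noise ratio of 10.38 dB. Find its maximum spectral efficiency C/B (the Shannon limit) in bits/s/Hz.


SNR_linear = 10^(10.38/10) = 10.9144; C/B = log2(1 + SNR_linear) = log2(1 + 10.9144) = 3.5746

3.5746 bits/s/Hz


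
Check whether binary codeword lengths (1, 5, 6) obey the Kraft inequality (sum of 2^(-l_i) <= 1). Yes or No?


Kraft sum = sum(2^(-l_i)) = 0.5469, need <= 1. Result: satisfied (a binary prefix-free code with these lengths exists)

Yes


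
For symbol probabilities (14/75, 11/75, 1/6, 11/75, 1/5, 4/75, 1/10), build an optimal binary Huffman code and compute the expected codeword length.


Huffman construction (repeatedly merge the two least-probable nodes; each merge adds 1 bit to every symbol beneath it): 4/75 + 1/10 = 23/150; 11/75 + 11/75 = 22/75; 23/150 + 1/6 = 8/25; 14/75 + 1/5 = 29/75; 22/75 + 8/25 = 46/75; 29/75 + 46/75 = 1. Resulting codeword lengths (in the order the probabilities were given): (2, 3, 3, 3, 2, 4, 4). L_avg = sum(p_i * l_i) = 14/75*2 + 11/75*3 + 1/6*3 + 11/75*3 + 1/5*2 + 4/75*4 + 1/10*4 = 83/30 = 2.7667

2.7667 bits


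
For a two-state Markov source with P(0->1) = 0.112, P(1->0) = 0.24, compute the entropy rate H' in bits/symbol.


Stationary distribution: pi_0 = p10/(p01+p10) = 0.6818, pi_1 = 0.3182. Entropy rate H' = pi_0*H(p01) + pi_1*H(p10) = 0.6818*0.5059 + 0.3182*0.795 = 0.5979

0.5979 bits/symbol


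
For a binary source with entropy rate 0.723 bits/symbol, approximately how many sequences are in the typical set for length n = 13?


log2|A_typical| = nH = 13 * 0.723 = 9.399, so |A_typical| ~ 2^9.399 = 6.751e+02

6.751e+02


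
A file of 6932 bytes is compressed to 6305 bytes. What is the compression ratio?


Ratio = original / compressed = 6932 / 6305 = 1.0994

1.0994


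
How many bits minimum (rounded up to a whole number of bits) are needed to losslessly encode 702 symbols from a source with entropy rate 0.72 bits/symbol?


Minimum bits >= n * H = 702 * 0.72 = 505.44, rounded up to a whole number of bits = 506

506 bits


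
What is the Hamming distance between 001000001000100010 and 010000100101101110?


Count differing positions: . ^ ^ . . . ^ . ^ ^ . ^ . . ^ ^ . . = 8 differences

8


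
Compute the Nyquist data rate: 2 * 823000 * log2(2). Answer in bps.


Rate = 2 * B * log2(M) = 2 * 823000 * 1.0 = 1646000.0

1646000.0 bps


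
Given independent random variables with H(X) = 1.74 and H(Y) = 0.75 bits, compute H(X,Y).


For independent variables, H(X,Y) = H(X) + H(Y) = 1.74 + 0.75 = 2.49

2.49 bits


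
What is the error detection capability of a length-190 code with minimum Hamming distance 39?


Detection capability = d_min - 1 = 39 - 1 = 38

38 errors


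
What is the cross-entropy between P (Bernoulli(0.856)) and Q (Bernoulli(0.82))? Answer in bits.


H(P,Q) = -p*log2(q) - (1-p)*log2(1-q). -0.856*log2(0.82) = 0.245076; -0.144*log2(0.18) = 0.356246. H(P,Q) = 0.245076 + 0.356246 = 0.6013

0.6013 bits


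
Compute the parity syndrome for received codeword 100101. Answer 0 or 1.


Syndrome = XOR of all bits = 1 XOR 0 XOR 0 XOR 1 XOR 0 XOR 1 = 1

1


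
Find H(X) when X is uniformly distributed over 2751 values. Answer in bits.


H = log2(n) = log2(2751) = 11.4257

11.4257 bits


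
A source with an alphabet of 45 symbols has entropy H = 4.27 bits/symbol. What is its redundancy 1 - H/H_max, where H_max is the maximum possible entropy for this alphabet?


H_max = log2(K) = log2(45) = 5.4919 bits/symbol. Redundancy = 1 - H/H_max = 1 - 4.27/5.4919 = 1 - 0.7775 = 0.2225

0.2225


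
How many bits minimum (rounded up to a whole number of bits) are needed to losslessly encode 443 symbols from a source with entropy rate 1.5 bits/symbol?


Minimum bits >= n * H = 443 * 1.5 = 664.5, rounded up to a whole number of bits = 665

665 bits


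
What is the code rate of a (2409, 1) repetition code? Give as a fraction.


Rate = k/n = 1/2409

1/2409


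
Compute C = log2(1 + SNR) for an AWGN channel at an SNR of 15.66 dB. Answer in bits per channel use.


SNR_linear = 10^(15.66/10) = 36.8129; C = log2(1 + SNR_linear) = log2(1 + 36.8129) = 5.2408

5.2408 bits/channel use


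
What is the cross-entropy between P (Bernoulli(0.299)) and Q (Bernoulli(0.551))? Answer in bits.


H(P,Q) = -p*log2(q) - (1-p)*log2(1-q). -0.299*log2(0.551) = 0.257103; -0.701*log2(0.449) = 0.809804. H(P,Q) = 0.257103 + 0.809804 = 1.0669

1.0669 bits


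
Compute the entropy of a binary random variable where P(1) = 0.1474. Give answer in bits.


H = -p*log2(p) - (1-p)*log2(1-p). -0.1474*log2(0.1474) = 0.407147; -0.8526*log2(0.8526) = 0.196148. H = 0.407147 + 0.196148 = 0.6033

0.6033 bits


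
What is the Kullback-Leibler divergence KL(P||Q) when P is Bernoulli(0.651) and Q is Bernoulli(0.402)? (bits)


KL = p*log2(p/q) + (1-p)*log2((1-p)/(1-q)) = 0.651*log2(0.651/0.402) + 0.349*log2(0.349/0.598) = 0.1816

0.1816 bits


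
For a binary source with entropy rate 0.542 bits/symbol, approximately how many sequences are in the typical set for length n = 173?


log2|A_typical| = nH = 173 * 0.542 = 93.766, so |A_typical| ~ 2^93.766 = 1.684e+28

1.684e+28


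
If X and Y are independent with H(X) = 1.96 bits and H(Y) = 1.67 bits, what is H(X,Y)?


For independent variables, H(X,Y) = H(X) + H(Y) = 1.96 + 1.67 = 3.63

3.63 bits


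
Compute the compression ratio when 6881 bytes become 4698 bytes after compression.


Ratio = original / compressed = 6881 / 4698 = 1.4647

1.4647


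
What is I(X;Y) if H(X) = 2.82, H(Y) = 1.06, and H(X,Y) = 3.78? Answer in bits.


I(X;Y) = H(X) + H(Y) - H(X,Y) = 2.82 + 1.06 - 3.78 = 0.1

0.1 bits


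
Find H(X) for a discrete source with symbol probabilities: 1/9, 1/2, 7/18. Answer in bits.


H = -sum(p_i * log2(p_i)). Terms: -(1/9)*log2(1/9) = 0.352214; -(1/2)*log2(1/2) = 0.500000; -(7/18)*log2(7/18) = 0.529888. H = 0.352214 + 0.500000 + 0.529888 = 1.3821

1.3821 bits


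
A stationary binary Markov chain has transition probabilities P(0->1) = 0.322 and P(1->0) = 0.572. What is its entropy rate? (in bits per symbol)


Stationary distribution: pi_0 = p10/(p01+p10) = 0.6398, pi_1 = 0.3602. Entropy rate H' = pi_0*H(p01) + pi_1*H(p10) = 0.6398*0.9065 + 0.3602*0.985 = 0.9348

0.9348 bits/symbol


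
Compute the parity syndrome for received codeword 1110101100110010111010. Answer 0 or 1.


Syndrome = XOR of all bits = 1 XOR 1 XOR 1 XOR 0 XOR 1 XOR 0 XOR 1 XOR 1 XOR 0 XOR 0 XOR 1 XOR 1 XOR 0 XOR 0 XOR 1 XOR 0 XOR 1 XOR 1 XOR 1 XOR 0 XOR 1 XOR 0 = 1

1


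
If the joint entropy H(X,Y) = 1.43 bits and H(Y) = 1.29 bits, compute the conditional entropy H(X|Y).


H(X|Y) = H(X,Y) - H(Y) = 1.43 - 1.29 = 0.14

0.14 bits


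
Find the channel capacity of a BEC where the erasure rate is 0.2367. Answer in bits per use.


C = 1 - epsilon = 1 - 0.2367 = 0.7633

0.7633 bits


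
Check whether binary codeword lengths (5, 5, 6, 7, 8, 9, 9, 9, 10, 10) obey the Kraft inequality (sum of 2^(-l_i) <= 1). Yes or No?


Kraft sum = sum(2^(-l_i)) = 0.0977, need <= 1. Result: satisfied (a binary prefix-free code with these lengths exists)

Yes


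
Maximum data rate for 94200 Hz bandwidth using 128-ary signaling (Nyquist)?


Rate = 2 * B * log2(M) = 2 * 94200 * 7.0 = 1318800.0

1318800.0 bps


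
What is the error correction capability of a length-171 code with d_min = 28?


Correction capability = floor((d-1)/2) = floor((28-1)/2) = 13

13 errors


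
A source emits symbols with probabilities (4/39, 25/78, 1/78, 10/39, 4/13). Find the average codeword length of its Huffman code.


Huffman construction (repeatedly merge the two least-probable nodes; each merge adds 1 bit to every symbol beneath it): 1/78 + 4/39 = 3/26; 3/26 + 10/39 = 29/78; 4/13 + 25/78 = 49/78; 29/78 + 49/78 = 1. Resulting codeword lengths (in the order the probabilities were given): (3, 2, 3, 2, 2). L_avg = sum(p_i * l_i) = 4/39*3 + 25/78*2 + 1/78*3 + 10/39*2 + 4/13*2 = 55/26 = 2.1154

2.1154 bits


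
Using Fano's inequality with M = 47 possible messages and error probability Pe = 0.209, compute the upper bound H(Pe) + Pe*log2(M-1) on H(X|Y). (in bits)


H(Pe) = -Pe*log2(Pe) - (1-Pe)*log2(1-Pe) = -0.209*log2(0.209) - 0.791*log2(0.791) = 0.472011 + 0.267556 = 0.7396. Pe*log2(M-1) = 0.209*log2(46) = 1.154424. Bound = H(Pe) + Pe*log2(M-1) = 0.472011 + 0.267556 + 1.154424 = 1.894

1.894 bits


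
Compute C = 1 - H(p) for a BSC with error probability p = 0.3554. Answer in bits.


H(p) = -p*log2(p) - (1-p)*log2(1-p) = -0.3554*log2(0.3554) - 0.6446*log2(0.6446) = 0.530429 + 0.408370 = 0.9388. C = 1 - H(p) = 1 - 0.9388 = 0.0612

0.0612 bits


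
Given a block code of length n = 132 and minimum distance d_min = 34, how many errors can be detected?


Detection capability = d_min - 1 = 34 - 1 = 33

33 errors


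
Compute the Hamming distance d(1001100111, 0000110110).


Count differing positions: ^ . . ^ . ^ . . . ^ = 4 differences

4


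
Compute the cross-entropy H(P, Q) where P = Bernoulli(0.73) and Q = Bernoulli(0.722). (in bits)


H(P,Q) = -p*log2(q) - (1-p)*log2(1-q). -0.73*log2(0.722) = 0.343048; -0.27*log2(0.278) = 0.498648. H(P,Q) = 0.343048 + 0.498648 = 0.8417

0.8417 bits


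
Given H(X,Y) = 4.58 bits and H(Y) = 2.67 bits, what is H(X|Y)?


H(X|Y) = H(X,Y) - H(Y) = 4.58 - 2.67 = 1.91

1.91 bits


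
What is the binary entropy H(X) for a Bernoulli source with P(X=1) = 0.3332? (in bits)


H = -p*log2(p) - (1-p)*log2(1-p). -0.3332*log2(0.3332) = 0.528302; -0.6668*log2(0.6668) = 0.389861. H = 0.528302 + 0.389861 = 0.9182

0.9182 bits


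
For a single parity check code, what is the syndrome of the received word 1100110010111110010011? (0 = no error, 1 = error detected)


Syndrome = XOR of all bits = 1 XOR 1 XOR 0 XOR 0 XOR 1 XOR 1 XOR 0 XOR 0 XOR 1 XOR 0 XOR 1 XOR 1 XOR 1 XOR 1 XOR 1 XOR 0 XOR 0 XOR 1 XOR 0 XOR 0 XOR 1 XOR 1 = 1

1


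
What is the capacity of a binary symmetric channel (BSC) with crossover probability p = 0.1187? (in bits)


H(p) = -p*log2(p) - (1-p)*log2(1-p) = -0.1187*log2(0.1187) - 0.8813*log2(0.8813) = 0.364956 + 0.160656 = 0.5256. C = 1 - H(p) = 1 - 0.5256 = 0.4744

0.4744 bits


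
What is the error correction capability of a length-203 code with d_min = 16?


Correction capability = floor((d-1)/2) = floor((16-1)/2) = 7

7 errors


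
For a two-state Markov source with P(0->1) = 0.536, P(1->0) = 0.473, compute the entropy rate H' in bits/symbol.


Stationary distribution: pi_0 = p10/(p01+p10) = 0.4688, pi_1 = 0.5312. Entropy rate H' = pi_0*H(p01) + pi_1*H(p10) = 0.4688*0.9963 + 0.5312*0.9979 = 0.9971

0.9971 bits/symbol


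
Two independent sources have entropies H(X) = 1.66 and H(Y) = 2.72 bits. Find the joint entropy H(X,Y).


For independent variables, H(X,Y) = H(X) + H(Y) = 1.66 + 2.72 = 4.38

4.38 bits


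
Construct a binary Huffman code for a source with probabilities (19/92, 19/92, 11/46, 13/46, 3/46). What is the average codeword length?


Huffman construction (repeatedly merge the two least-probable nodes; each merge adds 1 bit to every symbol beneath it): 3/46 + 19/92 = 25/92; 19/92 + 11/46 = 41/92; 25/92 + 13/46 = 51/92; 41/92 + 51/92 = 1. Resulting codeword lengths (in the order the probabilities were given): (3, 2, 2, 2, 3). L_avg = sum(p_i * l_i) = 19/92*3 + 19/92*2 + 11/46*2 + 13/46*2 + 3/46*3 = 209/92 = 2.2717

2.2717 bits


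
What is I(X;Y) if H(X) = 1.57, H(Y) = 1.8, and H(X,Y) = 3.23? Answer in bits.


I(X;Y) = H(X) + H(Y) - H(X,Y) = 1.57 + 1.8 - 3.23 = 0.14

0.14 bits


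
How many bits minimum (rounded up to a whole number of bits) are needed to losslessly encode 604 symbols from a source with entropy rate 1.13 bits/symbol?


Minimum bits >= n * H = 604 * 1.13 = 682.52, rounded up to a whole number of bits = 683

683 bits


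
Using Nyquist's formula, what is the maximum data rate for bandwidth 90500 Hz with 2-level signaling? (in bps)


Rate = 2 * B * log2(M) = 2 * 90500 * 1.0 = 181000.0

181000.0 bps


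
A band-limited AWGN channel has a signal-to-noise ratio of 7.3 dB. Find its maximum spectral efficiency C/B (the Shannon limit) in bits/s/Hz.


SNR_linear = 10^(7.3/10) = 5.3703; C/B = log2(1 + SNR_linear) = log2(1 + 5.3703) = 2.6714

2.6714 bits/s/Hz


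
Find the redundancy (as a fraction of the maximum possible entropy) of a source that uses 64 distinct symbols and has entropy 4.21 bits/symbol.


H_max = log2(K) = log2(64) = 6.0 bits/symbol. Redundancy = 1 - H/H_max = 1 - 4.21/6.0 = 1 - 0.7017 = 0.2983

0.2983


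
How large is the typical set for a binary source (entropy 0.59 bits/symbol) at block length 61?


log2|A_typical| = nH = 61 * 0.59 = 35.99, so |A_typical| ~ 2^35.99 = 6.824e+10

6.824e+10


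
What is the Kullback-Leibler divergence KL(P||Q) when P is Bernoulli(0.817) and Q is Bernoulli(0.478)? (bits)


KL = p*log2(p/q) + (1-p)*log2((1-p)/(1-q)) = 0.817*log2(0.817/0.478) + 0.183*log2(0.183/0.522) = 0.3551

0.3551 bits


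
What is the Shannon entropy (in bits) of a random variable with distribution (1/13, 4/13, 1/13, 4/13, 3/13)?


H = -sum(p_i * log2(p_i)). Terms: -(1/13)*log2(1/13) = 0.284649; -(4/13)*log2(4/13) = 0.523212; -(1/13)*log2(1/13) = 0.284649; -(4/13)*log2(4/13) = 0.523212; -(3/13)*log2(3/13) = 0.488187. H = 0.284649 + 0.523212 + 0.284649 + 0.523212 + 0.488187 = 2.1039

2.1039 bits


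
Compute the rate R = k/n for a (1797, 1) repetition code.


Rate = k/n = 1/1797

1/1797


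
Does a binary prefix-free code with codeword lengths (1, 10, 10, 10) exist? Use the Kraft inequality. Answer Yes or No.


Kraft sum = sum(2^(-l_i)) = 0.5029, need <= 1. Result: satisfied (a binary prefix-free code with these lengths exists)

Yes


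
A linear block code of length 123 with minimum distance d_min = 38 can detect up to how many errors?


Detection capability = d_min - 1 = 38 - 1 = 37

37 errors


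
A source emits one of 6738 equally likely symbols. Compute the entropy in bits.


H = log2(n) = log2(6738) = 12.7181

12.7181 bits


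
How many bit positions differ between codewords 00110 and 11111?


Count differing positions: ^ ^ . . ^ = 3 differences

3


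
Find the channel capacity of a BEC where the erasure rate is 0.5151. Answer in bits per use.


C = 1 - epsilon = 1 - 0.5151 = 0.4849

0.4849 bits


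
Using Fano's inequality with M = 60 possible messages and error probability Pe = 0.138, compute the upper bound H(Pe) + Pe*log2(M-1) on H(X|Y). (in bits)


H(Pe) = -Pe*log2(Pe) - (1-Pe)*log2(1-Pe) = -0.138*log2(0.138) - 0.862*log2(0.862) = 0.394302 + 0.184675 = 0.579. Pe*log2(M-1) = 0.138*log2(59) = 0.811805. Bound = H(Pe) + Pe*log2(M-1) = 0.394302 + 0.184675 + 0.811805 = 1.3908

1.3908 bits


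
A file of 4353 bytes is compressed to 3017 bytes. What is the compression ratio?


Ratio = original / compressed = 4353 / 3017 = 1.4428

1.4428


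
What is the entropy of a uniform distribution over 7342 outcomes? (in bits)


H = log2(n) = log2(7342) = 12.842

12.842 bits


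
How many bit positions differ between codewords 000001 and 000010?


Count differing positions: . . . . ^ ^ = 2 differences

2


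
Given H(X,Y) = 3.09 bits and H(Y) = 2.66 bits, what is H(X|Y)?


H(X|Y) = H(X,Y) - H(Y) = 3.09 - 2.66 = 0.43

0.43 bits


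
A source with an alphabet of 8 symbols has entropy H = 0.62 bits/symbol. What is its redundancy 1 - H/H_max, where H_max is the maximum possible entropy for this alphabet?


H_max = log2(K) = log2(8) = 3.0 bits/symbol. Redundancy = 1 - H/H_max = 1 - 0.62/3.0 = 1 - 0.2067 = 0.7933

0.7933


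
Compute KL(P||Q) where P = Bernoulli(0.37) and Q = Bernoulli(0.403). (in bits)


KL = p*log2(p/q) + (1-p)*log2((1-p)/(1-q)) = 0.37*log2(0.37/0.403) + 0.63*log2(0.63/0.597) = 0.0033

0.0033 bits


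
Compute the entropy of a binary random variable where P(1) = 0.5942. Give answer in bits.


H = -p*log2(p) - (1-p)*log2(1-p). -0.5942*log2(0.5942) = 0.446232; -0.4058*log2(0.4058) = 0.528010. H = 0.446232 + 0.528010 = 0.9742

0.9742 bits


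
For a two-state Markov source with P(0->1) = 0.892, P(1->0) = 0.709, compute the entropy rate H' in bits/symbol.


Stationary distribution: pi_0 = p10/(p01+p10) = 0.4428, pi_1 = 0.5572. Entropy rate H' = pi_0*H(p01) + pi_1*H(p10) = 0.4428*0.4939 + 0.5572*0.87 = 0.7034

0.7034 bits/symbol


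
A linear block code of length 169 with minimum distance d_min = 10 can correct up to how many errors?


Correction capability = floor((d-1)/2) = floor((10-1)/2) = 4

4 errors


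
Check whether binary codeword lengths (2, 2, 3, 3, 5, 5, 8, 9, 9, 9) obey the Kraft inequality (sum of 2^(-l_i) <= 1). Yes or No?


Kraft sum = sum(2^(-l_i)) = 0.8223, need <= 1. Result: satisfied (a binary prefix-free code with these lengths exists)

Yes


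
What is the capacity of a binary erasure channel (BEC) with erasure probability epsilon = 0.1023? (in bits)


C = 1 - epsilon = 1 - 0.1023 = 0.8977

0.8977 bits


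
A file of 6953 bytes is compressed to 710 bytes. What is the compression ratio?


Ratio = original / compressed = 6953 / 710 = 9.793

9.793


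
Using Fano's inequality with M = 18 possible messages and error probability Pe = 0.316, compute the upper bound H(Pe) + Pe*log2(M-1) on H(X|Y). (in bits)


H(Pe) = -Pe*log2(Pe) - (1-Pe)*log2(1-Pe) = -0.316*log2(0.316) - 0.684*log2(0.684) = 0.525193 + 0.374785 = 0.9. Pe*log2(M-1) = 0.316*log2(17) = 1.291638. Bound = H(Pe) + Pe*log2(M-1) = 0.525193 + 0.374785 + 1.291638 = 2.1916

2.1916 bits


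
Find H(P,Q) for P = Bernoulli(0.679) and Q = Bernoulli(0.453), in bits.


H(P,Q) = -p*log2(q) - (1-p)*log2(1-q). -0.679*log2(0.453) = 0.775701; -0.321*log2(0.547) = 0.279394. H(P,Q) = 0.775701 + 0.279394 = 1.0551

1.0551 bits


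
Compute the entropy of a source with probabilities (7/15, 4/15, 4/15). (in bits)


H = -sum(p_i * log2(p_i)). Terms: -(7/15)*log2(7/15) = 0.513117; -(4/15)*log2(4/15) = 0.508504; -(4/15)*log2(4/15) = 0.508504. H = 0.513117 + 0.508504 + 0.508504 = 1.5301

1.5301 bits


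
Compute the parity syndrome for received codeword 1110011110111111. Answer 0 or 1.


Syndrome = XOR of all bits = 1 XOR 1 XOR 1 XOR 0 XOR 0 XOR 1 XOR 1 XOR 1 XOR 1 XOR 0 XOR 1 XOR 1 XOR 1 XOR 1 XOR 1 XOR 1 = 1

1


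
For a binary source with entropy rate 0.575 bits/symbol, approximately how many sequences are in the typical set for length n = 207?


log2|A_typical| = nH = 207 * 0.575 = 119.025, so |A_typical| ~ 2^119.025 = 6.762e+35

6.762e+35


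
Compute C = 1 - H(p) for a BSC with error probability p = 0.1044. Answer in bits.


H(p) = -p*log2(p) - (1-p)*log2(1-p) = -0.1044*log2(0.1044) - 0.8956*log2(0.8956) = 0.340324 + 0.142466 = 0.4828. C = 1 - H(p) = 1 - 0.4828 = 0.5172

0.5172 bits


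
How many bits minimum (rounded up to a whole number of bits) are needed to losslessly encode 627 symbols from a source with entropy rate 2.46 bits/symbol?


Minimum bits >= n * H = 627 * 2.46 = 1542.42, rounded up to a whole number of bits = 1543

1543 bits


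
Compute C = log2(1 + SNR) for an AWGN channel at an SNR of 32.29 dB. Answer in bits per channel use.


SNR_linear = 10^(32.29/10) = 1694.3378; C = log2(1 + SNR_linear) = log2(1 + 1694.3378) = 10.7274

10.7274 bits/channel use


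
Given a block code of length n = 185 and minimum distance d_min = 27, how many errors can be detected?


Detection capability = d_min - 1 = 27 - 1 = 26

26 errors


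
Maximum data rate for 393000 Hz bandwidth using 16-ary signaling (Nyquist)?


Rate = 2 * B * log2(M) = 2 * 393000 * 4.0 = 3144000.0

3144000.0 bps


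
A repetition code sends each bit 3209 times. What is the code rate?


Rate = k/n = 1/3209

1/3209


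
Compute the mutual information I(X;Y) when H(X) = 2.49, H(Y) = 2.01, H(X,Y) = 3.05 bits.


I(X;Y) = H(X) + H(Y) - H(X,Y) = 2.49 + 2.01 - 3.05 = 1.45

1.45 bits


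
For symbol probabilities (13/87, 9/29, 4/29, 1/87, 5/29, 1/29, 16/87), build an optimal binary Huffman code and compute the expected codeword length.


Huffman construction (repeatedly merge the two least-probable nodes; each merge adds 1 bit to every symbol beneath it): 1/87 + 1/29 = 4/87; 4/87 + 4/29 = 16/87; 13/87 + 5/29 = 28/87; 16/87 + 16/87 = 32/87; 9/29 + 28/87 = 55/87; 32/87 + 55/87 = 1. Resulting codeword lengths (in the order the probabilities were given): (3, 2, 3, 4, 3, 4, 2). L_avg = sum(p_i * l_i) = 13/87*3 + 9/29*2 + 4/29*3 + 1/87*4 + 5/29*3 + 1/29*4 + 16/87*2 = 74/29 = 2.5517

2.5517 bits
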